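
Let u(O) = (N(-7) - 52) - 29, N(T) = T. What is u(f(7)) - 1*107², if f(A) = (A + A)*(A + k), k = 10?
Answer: -11537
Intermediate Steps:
f(A) = 2*A*(10 + A) (f(A) = (A + A)*(A + 10) = (2*A)*(10 + A) = 2*A*(10 + A))
u(O) = -88 (u(O) = (-7 - 52) - 29 = -59 - 29 = -88)
u(f(7)) - 1*107² = -88 - 1*107² = -88 - 1*11449 = -88 - 11449 = -11537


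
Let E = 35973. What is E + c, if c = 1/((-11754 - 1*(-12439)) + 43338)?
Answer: 1583639380/44023 ≈ 35973.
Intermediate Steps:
c = 1/44023 (c = 1/((-11754 + 12439) + 43338) = 1/(685 + 43338) = 1/44023 ≈ 2.2715e-5)
E + c = 35973 + 1/44023 = 1583639380/44023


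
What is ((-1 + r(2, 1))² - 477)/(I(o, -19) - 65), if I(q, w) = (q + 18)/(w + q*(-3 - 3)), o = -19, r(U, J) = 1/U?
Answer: 181165/24704 ≈ 7.3334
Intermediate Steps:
I(q, w) = (18 + q)/(w - 6*q) (I(q, w) = (18 + q)/(w + q*(-6)) = (18 + q)/(w - 6*q))
((-1 + r(2, 1))² - 477)/(I(o, -19) - 65) = ((-1 + 1/2)² - 477)/((-18 - 1*(-19))/(-1*(-19) + 6*(-19)) - 65) = ((-1 + ½)² - 477)/((-18 + 19)/(19 - 114) - 65) = ((-½)² - 477)/(1/(-95) - 65) = (¼ - 477)/(-1/95*1 - 65) = -1907/(4*(-1/95 - 65)) = -1907/(4*(-6176/95)) = -1907/4*(-95/6176) = 181165/24704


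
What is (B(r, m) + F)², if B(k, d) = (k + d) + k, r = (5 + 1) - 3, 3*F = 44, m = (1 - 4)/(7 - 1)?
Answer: 14641/36 ≈ 406.69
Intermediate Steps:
m = -½ (m = -3/6 = -3*⅙ = -½ ≈ -0.50000)
F = 44/3 (F = (⅓)*44 = 44/3 ≈ 14.667)
r = 3 (r = 6 - 3 = 3)
B(k, d) = d + 2*k (B(k, d) = (d + k) + k = d + 2*k)
(B(r, m) + F)² = ((-½ + 2*3) + 44/3)² = ((-½ + 6) + 44/3)² = (11/2 + 44/3)² = (121/6)² = 14641/36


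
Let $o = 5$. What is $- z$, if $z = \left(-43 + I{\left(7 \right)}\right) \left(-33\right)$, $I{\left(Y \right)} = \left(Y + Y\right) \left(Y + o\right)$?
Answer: $4125$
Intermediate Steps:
$I{\left(Y \right)} = 2 Y \left(5 + Y\right)$ ($I{\left(Y \right)} = \left(Y + Y\right) \left(Y + 5\right) = 2 Y \left(5 + Y\right)$)
$z = -4125$ ($z = \left(-43 + 2 \cdot 7 \left(5 + 7\right)\right) \left(-33\right) = \left(-43 + 2 \cdot 7 \cdot 12\right) \left(-33\right) = \left(-43 + 168\right) \left(-33\right) = 125 \left(-33\right) = -4125$)
$- z = \left(-1\right) \left(-4125\right) = 4125$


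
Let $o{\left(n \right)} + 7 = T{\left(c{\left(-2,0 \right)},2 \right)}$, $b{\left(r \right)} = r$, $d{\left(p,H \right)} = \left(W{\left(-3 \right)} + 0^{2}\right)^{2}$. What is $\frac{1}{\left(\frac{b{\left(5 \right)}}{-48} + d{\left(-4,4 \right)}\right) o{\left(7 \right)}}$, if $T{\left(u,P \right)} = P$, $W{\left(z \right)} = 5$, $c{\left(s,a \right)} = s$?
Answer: $- \frac{48}{5975} \approx -0.0080335$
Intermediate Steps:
$d{\left(p,H \right)} = 25$ ($d{\left(p,H \right)} = \left(5 + 0^{2}\right)^{2} = \left(5 + 0\right)^{2} = 5^{2} = 25$)
$o{\left(n \right)} = -5$ ($o{\left(n \right)} = -7 + 2 = -5$)
$\frac{1}{\left(\frac{b{\left(5 \right)}}{-48} + d{\left(-4,4 \right)}\right) o{\left(7 \right)}} = \frac{1}{\left(\frac{5}{-48} + 25\right) \left(-5\right)} = \frac{1}{\left(5 \left(- \frac{1}{48}\right) + 25\right) \left(-5\right)} = \frac{1}{\left(- \frac{5}{48} + 25\right) \left(-5\right)} = \frac{1}{\frac{1195}{48} \left(-5\right)} = \frac{1}{- \frac{5975}{48}} = - \frac{48}{5975}$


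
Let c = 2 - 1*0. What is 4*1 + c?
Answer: 6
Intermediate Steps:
c = 2 (c = 2 + 0 = 2)
4*1 + c = 4*1 + 2 = 4 + 2 = 6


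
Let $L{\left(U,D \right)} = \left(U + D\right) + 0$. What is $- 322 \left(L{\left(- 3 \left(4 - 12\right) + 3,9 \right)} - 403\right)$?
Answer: $118174$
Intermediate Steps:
$L{\left(U,D \right)} = D + U$ ($L{\left(U,D \right)} = \left(D + U\right) + 0 = D + U$)
$- 322 \left(L{\left(- 3 \left(4 - 12\right) + 3,9 \right)} - 403\right) = - 322 \left(\left(9 - \left(-3 + 3 \left(4 - 12\right)\right)\right) - 403\right) = - 322 \left(\left(9 + \left(\left(-3\right) \left(-8\right) + 3\right)\right) - 403\right) = - 322 \left(\left(9 + \left(24 + 3\right)\right) - 403\right) = - 322 \left(\left(9 + 27\right) - 403\right) = - 322 \left(36 - 403\right) = \left(-322\right) \left(-367\right) = 118174$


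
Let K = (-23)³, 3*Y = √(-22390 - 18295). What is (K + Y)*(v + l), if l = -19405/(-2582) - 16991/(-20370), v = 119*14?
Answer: -267865590865421/13148835 + 22015746763*I*√40685/39446505 ≈ -2.0372e+7 + 1.1258e+5*I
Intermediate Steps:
v = 1666
Y = I*√40685/3 (Y = √(-22390 - 18295)/3 = √(-40685)/3 = (I*√40685)/3 = I*√40685/3 ≈ 67.235*I)
K = -12167
l = 109787653/13148835 (l = -19405*(-1/2582) - 16991*(-1/20370) = 19405/2582 + 16991/20370 = 109787653/13148835 ≈ 8.3496)
(K + Y)*(v + l) = (-12167 + I*√40685/3)*(1666 + 109787653/13148835) = (-12167 + I*√40685/3)*(22015746763/13148835) = -267865590865421/13148835 + 22015746763*I*√40685/39446505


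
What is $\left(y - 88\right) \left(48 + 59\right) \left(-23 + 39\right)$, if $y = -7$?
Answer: $-162640$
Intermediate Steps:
$\left(y - 88\right) \left(48 + 59\right) \left(-23 + 39\right) = \left(-7 - 88\right) \left(48 + 59\right) \left(-23 + 39\right) = - 95 \cdot 107 \cdot 16 = \left(-95\right) 1712 = -162640$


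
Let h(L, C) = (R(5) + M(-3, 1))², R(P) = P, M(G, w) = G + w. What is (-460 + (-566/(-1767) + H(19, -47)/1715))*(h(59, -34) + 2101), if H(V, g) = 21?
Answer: -83976704038/86583 ≈ -9.6990e+5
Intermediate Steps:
h(L, C) = 9 (h(L, C) = (5 + (-3 + 1))² = (5 - 2)² = 3² = 9)
(-460 + (-566/(-1767) + H(19, -47)/1715))*(h(59, -34) + 2101) = (-460 + (-566/(-1767) + 21/1715))*(9 + 2101) = (-460 + (-566*(-1/1767) + 21*(1/1715)))*2110 = (-460 + (566/1767 + 3/245))*2110 = (-460 + 143971/432915)*2110 = -198996929/432915*2110 = -83976704038/86583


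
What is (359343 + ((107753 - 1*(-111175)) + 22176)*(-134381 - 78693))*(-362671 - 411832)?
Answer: 39788259424301559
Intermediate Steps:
(359343 + ((107753 - 1*(-111175)) + 22176)*(-134381 - 78693))*(-362671 - 411832) = (359343 + ((107753 + 111175) + 22176)*(-213074))*(-774503) = (359343 + (218928 + 22176)*(-213074))*(-774503) = (359343 + 241104*(-213074))*(-774503) = (359343 - 51372993696)*(-774503) = -51372634353*(-774503) = 39788259424301559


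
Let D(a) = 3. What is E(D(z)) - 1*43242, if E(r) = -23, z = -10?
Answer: -43265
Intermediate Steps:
E(D(z)) - 1*43242 = -23 - 1*43242 = -23 - 43242 = -43265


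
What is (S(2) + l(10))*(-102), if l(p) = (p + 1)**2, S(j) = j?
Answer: -12546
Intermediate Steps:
l(p) = (1 + p)**2
(S(2) + l(10))*(-102) = (2 + (1 + 10)**2)*(-102) = (2 + 11**2)*(-102) = (2 + 121)*(-102) = 123*(-102) = -12546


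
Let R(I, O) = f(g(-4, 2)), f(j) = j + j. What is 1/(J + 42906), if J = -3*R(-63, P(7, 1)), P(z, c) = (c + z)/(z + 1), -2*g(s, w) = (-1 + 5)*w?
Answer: 1/42930 ≈ 2.3294e-5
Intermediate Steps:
g(s, w) = -2*w (g(s, w) = -(-1 + 5)*w/2 = -2*w)
f(j) = 2*j
P(z, c) = (c + z)/(1 + z)
R(I, O) = -8 (R(I, O) = 2*(-2*2) = 2*(-4) = -8)
J = 24 (J = -3*(-8) = 24)
1/(J + 42906) = 1/(24 + 42906) = 1/42930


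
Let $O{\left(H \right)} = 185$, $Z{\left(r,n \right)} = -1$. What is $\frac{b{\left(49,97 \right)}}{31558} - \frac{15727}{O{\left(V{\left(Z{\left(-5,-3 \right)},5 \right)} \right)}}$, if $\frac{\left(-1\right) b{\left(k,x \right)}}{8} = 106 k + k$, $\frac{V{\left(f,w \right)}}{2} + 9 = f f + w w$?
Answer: $- \frac{252036153}{2919115} \approx -86.34$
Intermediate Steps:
$V{\left(f,w \right)} = -18 + 2 f^{2} + 2 w^{2}$ ($V{\left(f,w \right)} = -18 + 2 \left(f f + w w\right) = -18 + 2 \left(f^{2} + w^{2}\right) = -18 + \left(2 f^{2} + 2 w^{2}\right) = -18 + 2 f^{2} + 2 w^{2}$)
$b{\left(k,x \right)} = - 856 k$ ($b{\left(k,x \right)} = - 8 \left(106 k + k\right) = - 8 \cdot 107 k = - 856 k$)
$\frac{b{\left(49,97 \right)}}{31558} - \frac{15727}{O{\left(V{\left(Z{\left(-5,-3 \right)},5 \right)} \right)}} = \frac{\left(-856\right) 49}{31558} - \frac{15727}{185} = \left(-41944\right) \frac{1}{31558} - \frac{15727}{185} = - \frac{20972}{15779} - \frac{15727}{185} = - \frac{252036153}{2919115}$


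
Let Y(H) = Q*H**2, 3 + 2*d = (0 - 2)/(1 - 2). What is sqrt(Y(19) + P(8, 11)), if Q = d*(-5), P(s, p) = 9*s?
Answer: sqrt(3898)/2 ≈ 31.217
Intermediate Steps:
d = -1/2 (d = -3/2 + ((0 - 2)/(1 - 2))/2 = -3/2 + (-2/(-1))/2 = -3/2 + (-2*(-1))/2 = -3/2 + (1/2)*2 = -3/2 + 1 = -1/2 ≈ -0.50000)
Q = 5/2 (Q = -1/2*(-5) = 5/2 ≈ 2.5000)
Y(H) = 5*H**2/2
sqrt(Y(19) + P(8, 11)) = sqrt((5/2)*19**2 + 9*8) = sqrt((5/2)*361 + 72) = sqrt(1805/2 + 72) = sqrt(1949/2) = sqrt(3898)/2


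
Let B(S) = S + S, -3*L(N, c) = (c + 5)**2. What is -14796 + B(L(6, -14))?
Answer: -14850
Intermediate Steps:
L(N, c) = -(5 + c)**2/3 (L(N, c) = -(c + 5)**2/3 = -(5 + c)**2/3)
B(S) = 2*S
-14796 + B(L(6, -14)) = -14796 + 2*(-(5 - 14)**2/3) = -14796 + 2*(-1/3*(-9)**2) = -14796 + 2*(-1/3*81) = -14796 + 2*(-27) = -14796 - 54 = -14850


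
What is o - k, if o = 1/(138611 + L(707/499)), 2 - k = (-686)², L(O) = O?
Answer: 32549855672523/69167596 ≈ 4.7059e+5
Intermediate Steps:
k = -470594 (k = 2 - 1*(-686)² = 2 - 1*470596 = 2 - 470596 = -470594)
o = 499/69167596 (o = 1/(138611 + 707/499) = 1/(69167596/499) = 499/69167596 ≈ 7.2144e-6)
o - k = 499/69167596 - 1*(-470594) = 499/69167596 + 470594 = 32549855672523/69167596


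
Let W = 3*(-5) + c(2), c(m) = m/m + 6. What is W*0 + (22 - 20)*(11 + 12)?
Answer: 46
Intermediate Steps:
c(m) = 7 (c(m) = 1 + 6 = 7)
W = -8 (W = 3*(-5) + 7 = -15 + 7 = -8)
W*0 + (22 - 20)*(11 + 12) = -8*0 + (22 - 20)*(11 + 12) = 0 + 2*23 = 0 + 46 = 46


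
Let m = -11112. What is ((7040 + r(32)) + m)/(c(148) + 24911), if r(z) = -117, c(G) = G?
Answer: -4189/25059 ≈ -0.16717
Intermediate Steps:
((7040 + r(32)) + m)/(c(148) + 24911) = ((7040 - 117) - 11112)/(148 + 24911) = (6923 - 11112)/25059 = -4189*1/25059 = -4189/25059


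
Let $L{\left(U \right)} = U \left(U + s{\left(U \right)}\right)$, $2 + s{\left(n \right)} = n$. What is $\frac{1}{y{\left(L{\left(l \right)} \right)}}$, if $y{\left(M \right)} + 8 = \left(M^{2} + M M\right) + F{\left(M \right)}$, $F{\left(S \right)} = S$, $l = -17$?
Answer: $\frac{1}{749692} \approx 1.3339 \cdot 10^{-6}$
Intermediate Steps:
$s{\left(n \right)} = -2 + n$
$L{\left(U \right)} = U \left(-2 + 2 U\right)$ ($L{\left(U \right)} = U \left(U + \left(-2 + U\right)\right) = U \left(-2 + 2 U\right)$)
$y{\left(M \right)} = -8 + M + 2 M^{2}$ ($y{\left(M \right)} = -8 + \left(\left(M^{2} + M M\right) + M\right) = -8 + \left(\left(M^{2} + M^{2}\right) + M\right) = -8 + \left(2 M^{2} + M\right) = -8 + \left(M + 2 M^{2}\right) = -8 + M + 2 M^{2}$)
$\frac{1}{y{\left(L{\left(l \right)} \right)}} = \frac{1}{-8 + 2 \left(-17\right) \left(-1 - 17\right) + 2 \left(2 \left(-17\right) \left(-1 - 17\right)\right)^{2}} = \frac{1}{-8 + 2 \left(-17\right) \left(-18\right) + 2 \left(2 \left(-17\right) \left(-18\right)\right)^{2}} = \frac{1}{-8 + 612 + 2 \cdot 612^{2}} = \frac{1}{-8 + 612 + 2 \cdot 374544} = \frac{1}{-8 + 612 + 749088} = \frac{1}{749692}$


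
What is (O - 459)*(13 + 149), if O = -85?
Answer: -88128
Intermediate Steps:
(O - 459)*(13 + 149) = (-85 - 459)*(13 + 149) = -544*162 = -88128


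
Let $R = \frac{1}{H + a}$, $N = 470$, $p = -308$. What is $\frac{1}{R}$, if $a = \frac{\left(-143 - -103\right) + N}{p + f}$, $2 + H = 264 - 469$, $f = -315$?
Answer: $- \frac{129391}{623} \approx -207.69$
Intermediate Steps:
$H = -207$ ($H = -2 + \left(264 - 469\right) = -2 - 205 = -207$)
$a = - \frac{430}{623}$ ($a = \frac{\left(-143 - -103\right) + 470}{-308 - 315} = \frac{\left(-143 + 103\right) + 470}{-623} = \left(-40 + 470\right) \left(- \frac{1}{623}\right) = 430 \left(- \frac{1}{623}\right) = - \frac{430}{623} \approx -0.69021$)
$R = - \frac{623}{129391}$ ($R = \frac{1}{-207 - \frac{430}{623}} = \frac{1}{- \frac{129391}{623}} = - \frac{623}{129391} \approx -0.0048149$)
$\frac{1}{R} = \frac{1}{- \frac{623}{129391}} = - \frac{129391}{623}$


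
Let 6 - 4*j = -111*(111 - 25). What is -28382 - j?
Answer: -30770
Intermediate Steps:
j = 2388 (j = 3/2 - (-111)*(111 - 25)/4 = 3/2 - (-111)*86/4 = 3/2 - ¼*(-9546) = 3/2 + 4773/2 = 2388)
-28382 - j = -28382 - 1*2388 = -28382 - 2388 = -30770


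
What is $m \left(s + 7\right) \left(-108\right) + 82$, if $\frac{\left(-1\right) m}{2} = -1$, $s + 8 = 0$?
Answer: $298$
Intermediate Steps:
$s = -8$ ($s = -8 + 0 = -8$)
$m = 2$ ($m = \left(-2\right) \left(-1\right) = 2$)
$m \left(s + 7\right) \left(-108\right) + 82 = 2 \left(-8 + 7\right) \left(-108\right) + 82 = 2 \left(-1\right) \left(-108\right) + 82 = \left(-2\right) \left(-108\right) + 82 = 216 + 82 = 298$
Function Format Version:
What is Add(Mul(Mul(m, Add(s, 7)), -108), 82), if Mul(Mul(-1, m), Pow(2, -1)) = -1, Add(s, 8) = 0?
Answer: 298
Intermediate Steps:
s = -8 (s = Add(-8, 0) = -8)
m = 2 (m = Mul(-2, -1) = 2)
Add(Mul(Mul(m, Add(s, 7)), -108), 82) = Add(Mul(Mul(2, Add(-8, 7)), -108), 82) = Add(Mul(Mul(2, -1), -108), 82) = Add(Mul(-2, -108), 82) = Add(216, 82) = 298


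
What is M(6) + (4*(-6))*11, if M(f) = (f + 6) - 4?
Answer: -256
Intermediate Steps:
M(f) = 2 + f (M(f) = (6 + f) - 4 = 2 + f)
M(6) + (4*(-6))*11 = (2 + 6) + (4*(-6))*11 = 8 - 24*11 = 8 - 264 = -256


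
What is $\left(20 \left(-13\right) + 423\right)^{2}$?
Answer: $26569$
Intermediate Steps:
$\left(20 \left(-13\right) + 423\right)^{2} = \left(-260 + 423\right)^{2} = 163^{2} = 26569$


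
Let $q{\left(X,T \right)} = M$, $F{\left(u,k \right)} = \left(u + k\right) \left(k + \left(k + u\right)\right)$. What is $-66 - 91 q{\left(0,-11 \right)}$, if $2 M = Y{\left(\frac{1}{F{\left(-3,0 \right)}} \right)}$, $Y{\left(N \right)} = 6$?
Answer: $-339$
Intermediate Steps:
$F{\left(u,k \right)} = \left(k + u\right) \left(u + 2 k\right)$
$M = 3$ ($M = \frac{1}{2} \cdot 6 = 3$)
$q{\left(X,T \right)} = 3$
$-66 - 91 q{\left(0,-11 \right)} = -66 - 273 = -339$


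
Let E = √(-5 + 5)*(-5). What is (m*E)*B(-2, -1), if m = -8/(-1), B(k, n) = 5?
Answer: 0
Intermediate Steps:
m = 8 (m = -8*(-1) = 8)
E = 0 (E = √0*(-5) = 0*(-5) = 0)
(m*E)*B(-2, -1) = (8*0)*5 = 0*5 = 0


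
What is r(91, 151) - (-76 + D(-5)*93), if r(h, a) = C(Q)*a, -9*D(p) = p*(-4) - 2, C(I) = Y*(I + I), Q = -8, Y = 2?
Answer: -4570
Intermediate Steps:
C(I) = 4*I (C(I) = 2*(I + I) = 2*(2*I) = 4*I)
D(p) = 2/9 + 4*p/9 (D(p) = -(p*(-4) - 2)/9 = -(-4*p - 2)/9 = -(-2 - 4*p)/9 = 2/9 + 4*p/9)
r(h, a) = -32*a (r(h, a) = (4*(-8))*a = -32*a)
r(91, 151) - (-76 + D(-5)*93) = -32*151 - (-76 + (2/9 + (4/9)*(-5))*93) = -4832 - (-76 + (2/9 - 20/9)*93) = -4832 - (-76 - 2*93) = -4832 - (-76 - 186) = -4832 - 1*(-262) = -4832 + 262 = -4570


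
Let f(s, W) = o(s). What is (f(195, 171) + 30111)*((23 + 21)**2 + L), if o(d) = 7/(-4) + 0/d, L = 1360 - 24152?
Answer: -627958518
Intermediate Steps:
L = -22792
o(d) = -7/4 (o(d) = 7*(-1/4) + 0 = -7/4 + 0 = -7/4)
f(s, W) = -7/4
(f(195, 171) + 30111)*((23 + 21)**2 + L) = (-7/4 + 30111)*((23 + 21)**2 - 22792) = 120437*(44**2 - 22792)/4 = 120437*(1936 - 22792)/4 = (120437/4)*(-20856) = -627958518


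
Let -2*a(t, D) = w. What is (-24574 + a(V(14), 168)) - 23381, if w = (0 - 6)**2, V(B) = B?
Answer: -47973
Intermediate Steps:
w = 36 (w = (-6)**2 = 36)
a(t, D) = -18 (a(t, D) = -1/2*36 = -18)
(-24574 + a(V(14), 168)) - 23381 = (-24574 - 18) - 23381 = -24592 - 23381 = -47973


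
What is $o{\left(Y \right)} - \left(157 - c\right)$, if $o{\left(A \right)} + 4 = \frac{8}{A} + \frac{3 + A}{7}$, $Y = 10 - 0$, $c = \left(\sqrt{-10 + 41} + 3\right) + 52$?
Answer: $- \frac{3617}{35} + \sqrt{31} \approx -97.775$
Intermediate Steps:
$c = 55 + \sqrt{31}$ ($c = \left(\sqrt{31} + 3\right) + 52 = \left(3 + \sqrt{31}\right) + 52 = 55 + \sqrt{31} \approx 60.568$)
$Y = 10$ ($Y = 10 + 0 = 10$)
$o{\left(A \right)} = - \frac{25}{7} + \frac{8}{A} + \frac{A}{7}$ ($o{\left(A \right)} = -4 + \left(\frac{8}{A} + \frac{3 + A}{7}\right) = -4 + \left(\frac{8}{A} + \left(3 + A\right) \frac{1}{7}\right) = -4 + \left(\frac{8}{A} + \left(\frac{3}{7} + \frac{A}{7}\right)\right) = -4 + \left(\frac{3}{7} + \frac{8}{A} + \frac{A}{7}\right) = - \frac{25}{7} + \frac{8}{A} + \frac{A}{7}$)
$o{\left(Y \right)} - \left(157 - c\right) = \frac{56 + 10 \left(-25 + 10\right)}{7 \cdot 10} - \left(157 - \left(55 + \sqrt{31}\right)\right) = \frac{1}{7} \cdot \frac{1}{10} \left(56 + 10 \left(-15\right)\right) - \left(157 - \left(55 + \sqrt{31}\right)\right) = \frac{1}{7} \cdot \frac{1}{10} \left(56 - 150\right) - \left(102 - \sqrt{31}\right) = \frac{1}{7} \cdot \frac{1}{10} \left(-94\right) - \left(102 - \sqrt{31}\right) = - \frac{47}{35} - \left(102 - \sqrt{31}\right) = - \frac{3617}{35} + \sqrt{31}$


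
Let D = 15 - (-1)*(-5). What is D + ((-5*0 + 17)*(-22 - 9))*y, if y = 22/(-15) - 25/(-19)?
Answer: 25511/285 ≈ 89.512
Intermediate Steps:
y = -43/285 (y = 22*(-1/15) - 25*(-1/19) = -22/15 + 25/19 = -43/285 ≈ -0.15088)
D = 10 (D = 15 - 1*5 = 15 - 5 = 10)
D + ((-5*0 + 17)*(-22 - 9))*y = 10 + ((-5*0 + 17)*(-22 - 9))*(-43/285) = 10 + ((0 + 17)*(-31))*(-43/285) = 10 + (17*(-31))*(-43/285) = 10 - 527*(-43/285) = 10 + 22661/285 = 25511/285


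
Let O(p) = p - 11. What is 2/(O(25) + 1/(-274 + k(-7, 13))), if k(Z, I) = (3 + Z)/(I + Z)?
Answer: 1648/11533 ≈ 0.14289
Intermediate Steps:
k(Z, I) = (3 + Z)/(I + Z)
O(p) = -11 + p
2/(O(25) + 1/(-274 + k(-7, 13))) = 2/((-11 + 25) + 1/(-274 + (3 - 7)/(13 - 7))) = 2/(14 + 1/(-274 - 4/6)) = 2/(14 + 1/(-274 + (⅙)*(-4))) = 2/(14 + 1/(-274 - ⅔)) = 2/(14 + 1/(-824/3)) = 2/(14 - 3/824) = 2/(11533/824) = 2*(824/11533) = 1648/11533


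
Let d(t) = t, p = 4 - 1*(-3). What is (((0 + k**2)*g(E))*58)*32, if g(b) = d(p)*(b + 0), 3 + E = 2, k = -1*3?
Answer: -116928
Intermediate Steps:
p = 7 (p = 4 + 3 = 7)
k = -3
E = -1 (E = -3 + 2 = -1)
g(b) = 7*b (g(b) = 7*(b + 0) = 7*b)
(((0 + k**2)*g(E))*58)*32 = (((0 + (-3)**2)*(7*(-1)))*58)*32 = (((0 + 9)*(-7))*58)*32 = ((9*(-7))*58)*32 = -63*58*32 = -3654*32 = -116928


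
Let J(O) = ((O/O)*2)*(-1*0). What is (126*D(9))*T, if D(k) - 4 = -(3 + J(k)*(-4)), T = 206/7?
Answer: 3708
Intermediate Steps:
T = 206/7 (T = 206*(⅐) = 206/7 ≈ 29.429)
J(O) = 0 (J(O) = (1*2)*0 = 2*0 = 0)
D(k) = 1 (D(k) = 4 - (3 + 0*(-4)) = 4 - (3 + 0) = 4 - 1*3 = 4 - 3 = 1)
(126*D(9))*T = (126*1)*(206/7) = 126*(206/7) = 3708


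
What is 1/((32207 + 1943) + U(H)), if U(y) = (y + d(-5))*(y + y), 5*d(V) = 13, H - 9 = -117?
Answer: 5/284582 ≈ 1.7570e-5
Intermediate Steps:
H = -108 (H = 9 - 117 = -108)
d(V) = 13/5 (d(V) = (⅕)*13 = 13/5)
U(y) = 2*y*(13/5 + y) (U(y) = (y + 13/5)*(y + y) = (13/5 + y)*(2*y) = 2*y*(13/5 + y))
1/((32207 + 1943) + U(H)) = 1/((32207 + 1943) + (⅖)*(-108)*(13 + 5*(-108))) = 1/(34150 + (⅖)*(-108)*(13 - 540)) = 1/(34150 + (⅖)*(-108)*(-527)) = 1/(34150 + 113832/5) = 1/(284582/5) = 5/284582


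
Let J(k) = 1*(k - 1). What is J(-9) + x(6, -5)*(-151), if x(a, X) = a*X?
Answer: 4520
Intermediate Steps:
x(a, X) = X*a
J(k) = -1 + k (J(k) = 1*(-1 + k) = -1 + k)
J(-9) + x(6, -5)*(-151) = (-1 - 9) - 5*6*(-151) = -10 - 30*(-151) = -10 + 4530 = 4520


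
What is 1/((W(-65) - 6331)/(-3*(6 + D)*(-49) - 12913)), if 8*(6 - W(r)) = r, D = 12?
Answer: 82136/50535 ≈ 1.6253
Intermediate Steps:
W(r) = 6 - r/8
1/((W(-65) - 6331)/(-3*(6 + D)*(-49) - 12913)) = 1/(((6 - 1/8*(-65)) - 6331)/(-3*(6 + 12)*(-49) - 12913)) = 1/(((6 + 65/8) - 6331)/(-3*18*(-49) - 12913)) = 1/((113/8 - 6331)/(-54*(-49) - 12913)) = 1/(-50535/(8*(2646 - 12913))) = 1/(-50535/8/(-10267)) = 1/(-50535/8*(-1/10267)) = 1/(50535/82136) = 82136/50535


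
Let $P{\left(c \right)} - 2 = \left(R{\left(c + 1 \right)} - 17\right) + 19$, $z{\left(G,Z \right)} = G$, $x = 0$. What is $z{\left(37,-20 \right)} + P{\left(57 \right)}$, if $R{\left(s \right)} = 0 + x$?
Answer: $41$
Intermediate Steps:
$R{\left(s \right)} = 0$ ($R{\left(s \right)} = 0 + 0 = 0$)
$P{\left(c \right)} = 4$ ($P{\left(c \right)} = 2 + \left(\left(0 - 17\right) + 19\right) = 2 + \left(-17 + 19\right) = 2 + 2 = 4$)
$z{\left(37,-20 \right)} + P{\left(57 \right)} = 37 + 4 = 41$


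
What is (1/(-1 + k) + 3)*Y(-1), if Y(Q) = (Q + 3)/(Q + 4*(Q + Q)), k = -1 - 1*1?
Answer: -16/27 ≈ -0.59259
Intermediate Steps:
k = -2 (k = -1 - 1 = -2)
Y(Q) = (3 + Q)/(9*Q) (Y(Q) = (3 + Q)/(Q + 4*(2*Q)) = (3 + Q)/(Q + 8*Q) = (3 + Q)/((9*Q)) = (3 + Q)*(1/(9*Q)) = (3 + Q)/(9*Q))
(1/(-1 + k) + 3)*Y(-1) = (1/(-1 - 2) + 3)*((⅑)*(3 - 1)/(-1)) = (1/(-3) + 3)*((⅑)*(-1)*2) = (-⅓ + 3)*(-2/9) = (8/3)*(-2/9) = -16/27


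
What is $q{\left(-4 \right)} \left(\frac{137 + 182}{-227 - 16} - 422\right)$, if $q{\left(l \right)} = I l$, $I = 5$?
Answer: $\frac{2057300}{243} \approx 8466.3$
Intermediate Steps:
$q{\left(l \right)} = 5 l$
$q{\left(-4 \right)} \left(\frac{137 + 182}{-227 - 16} - 422\right) = 5 \left(-4\right) \left(\frac{137 + 182}{-227 - 16} - 422\right) = - 20 \left(\frac{319}{-243} - 422\right) = - 20 \left(319 \left(- \frac{1}{243}\right) - 422\right) = - 20 \left(- \frac{319}{243} - 422\right) = \left(-20\right) \left(- \frac{102865}{243}\right) = \frac{2057300}{243}$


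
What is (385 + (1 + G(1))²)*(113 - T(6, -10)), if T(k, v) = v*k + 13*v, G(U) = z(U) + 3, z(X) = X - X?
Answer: 121503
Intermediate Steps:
z(X) = 0
G(U) = 3 (G(U) = 0 + 3 = 3)
T(k, v) = 13*v + k*v (T(k, v) = k*v + 13*v = 13*v + k*v)
(385 + (1 + G(1))²)*(113 - T(6, -10)) = (385 + (1 + 3)²)*(113 - (-10)*(13 + 6)) = (385 + 4²)*(113 - (-10)*19) = (385 + 16)*(113 - 1*(-190)) = 401*(113 + 190) = 401*303 = 121503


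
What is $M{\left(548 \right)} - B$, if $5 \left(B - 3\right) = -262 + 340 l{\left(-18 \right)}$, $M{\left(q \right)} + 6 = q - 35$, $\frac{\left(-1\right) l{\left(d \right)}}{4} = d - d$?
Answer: $\frac{2782}{5} \approx 556.4$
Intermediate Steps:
$l{\left(d \right)} = 0$ ($l{\left(d \right)} = - 4 \left(d - d\right) = \left(-4\right) 0 = 0$)
$M{\left(q \right)} = -41 + q$ ($M{\left(q \right)} = -6 + \left(q - 35\right) = -6 + \left(-35 + q\right) = -41 + q$)
$B = - \frac{247}{5}$ ($B = 3 + \frac{-262 + 340 \cdot 0}{5} = 3 + \frac{-262 + 0}{5} = 3 + \frac{1}{5} \left(-262\right) = 3 - \frac{262}{5} = - \frac{247}{5} \approx -49.4$)
$M{\left(548 \right)} - B = \left(-41 + 548\right) - - \frac{247}{5} = 507 + \frac{247}{5} = \frac{2782}{5}$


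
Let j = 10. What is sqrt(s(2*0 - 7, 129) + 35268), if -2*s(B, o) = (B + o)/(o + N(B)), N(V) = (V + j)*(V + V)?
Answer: sqrt(266938185)/87 ≈ 187.80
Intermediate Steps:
N(V) = 2*V*(10 + V) (N(V) = (V + 10)*(V + V) = (10 + V)*(2*V) = 2*V*(10 + V))
s(B, o) = -(B + o)/(2*(o + 2*B*(10 + B)))
sqrt(s(2*0 - 7, 129) + 35268) = sqrt((-(2*0 - 7) - 1*129)/(2*(129 + 2*(2*0 - 7)*(10 + (2*0 - 7)))) + 35268) = sqrt((-(0 - 7) - 129)/(2*(129 + 2*(0 - 7)*(10 + (0 - 7)))) + 35268) = sqrt((-1*(-7) - 129)/(2*(129 + 2*(-7)*(10 - 7))) + 35268) = sqrt((7 - 129)/(2*(129 + 2*(-7)*3)) + 35268) = sqrt((1/2)*(-122)/(129 - 42) + 35268) = sqrt((1/2)*(-122)/87 + 35268) = sqrt((1/2)*(1/87)*(-122) + 35268) = sqrt(-61/87 + 35268) = sqrt(3068255/87) = sqrt(266938185)/87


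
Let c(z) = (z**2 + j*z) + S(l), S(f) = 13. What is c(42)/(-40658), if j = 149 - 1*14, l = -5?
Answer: -7447/40658 ≈ -0.18316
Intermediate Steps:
j = 135 (j = 149 - 14 = 135)
c(z) = 13 + z**2 + 135*z (c(z) = (z**2 + 135*z) + 13 = 13 + z**2 + 135*z)
c(42)/(-40658) = (13 + 42**2 + 135*42)/(-40658) = (13 + 1764 + 5670)*(-1/40658) = 7447*(-1/40658) = -7447/40658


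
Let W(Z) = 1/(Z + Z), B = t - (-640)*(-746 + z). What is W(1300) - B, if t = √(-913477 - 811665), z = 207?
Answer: 896896001/2600 - I*√1725142 ≈ 3.4496e+5 - 1313.4*I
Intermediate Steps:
t = I*√1725142 (t = √(-1725142) = I*√1725142 ≈ 1313.4*I)
B = -344960 + I*√1725142 (B = I*√1725142 - (-640)*(-746 + 207) = I*√1725142 - (-640)*(-539) = I*√1725142 - 1*344960 = I*√1725142 - 344960 = -344960 + I*√1725142 ≈ -3.4496e+5 + 1313.4*I)
W(Z) = 1/(2*Z)
W(1300) - B = (½)/1300 - (-344960 + I*√1725142) = (½)*(1/1300) + (344960 - I*√1725142) = 1/2600 + (344960 - I*√1725142) = 896896001/2600 - I*√1725142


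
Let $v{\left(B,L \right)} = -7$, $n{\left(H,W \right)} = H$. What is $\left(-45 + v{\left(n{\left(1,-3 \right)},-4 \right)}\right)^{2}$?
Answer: $2704$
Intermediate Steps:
$\left(-45 + v{\left(n{\left(1,-3 \right)},-4 \right)}\right)^{2} = \left(-45 - 7\right)^{2} = \left(-52\right)^{2} = 2704$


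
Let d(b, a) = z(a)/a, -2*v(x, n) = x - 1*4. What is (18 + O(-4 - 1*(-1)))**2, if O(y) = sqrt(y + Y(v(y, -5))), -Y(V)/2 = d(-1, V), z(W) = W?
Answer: (18 + I*sqrt(5))**2 ≈ 319.0 + 80.498*I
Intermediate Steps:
v(x, n) = 2 - x/2 (v(x, n) = -(x - 1*4)/2 = -(x - 4)/2 = -(-4 + x)/2 = 2 - x/2)
d(b, a) = 1 (d(b, a) = a/a = 1)
Y(V) = -2 (Y(V) = -2*1 = -2)
O(y) = sqrt(-2 + y) (O(y) = sqrt(y - 2) = sqrt(-2 + y))
(18 + O(-4 - 1*(-1)))**2 = (18 + sqrt(-2 + (-4 - 1*(-1))))**2 = (18 + sqrt(-2 + (-4 + 1)))**2 = (18 + sqrt(-2 - 3))**2 = (18 + sqrt(-5))**2 = (18 + I*sqrt(5))**2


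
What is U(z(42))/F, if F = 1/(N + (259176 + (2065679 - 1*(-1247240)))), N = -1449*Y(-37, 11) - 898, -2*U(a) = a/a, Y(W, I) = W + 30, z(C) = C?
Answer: -1790670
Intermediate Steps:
Y(W, I) = 30 + W
U(a) = -1/2 (U(a) = -a/(2*a) = -1/2*1 = -1/2)
N = 9245 (N = -1449*(30 - 37) - 898 = -1449*(-7) - 898 = 10143 - 898 = 9245)
F = 1/3581340 (F = 1/(9245 + (259176 + (2065679 - 1*(-1247240)))) = 1/(9245 + (259176 + (2065679 + 1247240))) = 1/(9245 + (259176 + 3312919)) = 1/(9245 + 3572095) = 1/3581340 ≈ 2.7922e-7)
U(z(42))/F = -1/(2*1/3581340) = -1/2*3581340 = -1790670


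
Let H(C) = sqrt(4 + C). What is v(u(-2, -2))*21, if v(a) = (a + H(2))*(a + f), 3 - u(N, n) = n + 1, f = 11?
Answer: 1260 + 315*sqrt(6) ≈ 2031.6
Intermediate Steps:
u(N, n) = 2 - n (u(N, n) = 3 - (n + 1) = 3 - (1 + n) = 3 + (-1 - n) = 2 - n)
v(a) = (11 + a)*(a + sqrt(6)) (v(a) = (a + sqrt(4 + 2))*(a + 11) = (a + sqrt(6))*(11 + a) = (11 + a)*(a + sqrt(6)))
v(u(-2, -2))*21 = ((2 - 1*(-2))**2 + 11*(2 - 1*(-2)) + 11*sqrt(6) + (2 - 1*(-2))*sqrt(6))*21 = ((2 + 2)**2 + 11*(2 + 2) + 11*sqrt(6) + (2 + 2)*sqrt(6))*21 = (4**2 + 11*4 + 11*sqrt(6) + 4*sqrt(6))*21 = (16 + 44 + 11*sqrt(6) + 4*sqrt(6))*21 = (60 + 15*sqrt(6))*21 = 1260 + 315*sqrt(6)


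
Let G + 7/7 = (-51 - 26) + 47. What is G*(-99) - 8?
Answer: 3061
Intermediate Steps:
G = -31 (G = -1 + ((-51 - 26) + 47) = -1 + (-77 + 47) = -1 - 30 = -31)
G*(-99) - 8 = -31*(-99) - 8 = 3069 - 8 = 3061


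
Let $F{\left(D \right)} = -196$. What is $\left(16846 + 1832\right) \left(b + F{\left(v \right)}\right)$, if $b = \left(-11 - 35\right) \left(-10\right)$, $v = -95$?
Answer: $4930992$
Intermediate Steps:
$b = 460$ ($b = \left(-46\right) \left(-10\right) = 460$)
$\left(16846 + 1832\right) \left(b + F{\left(v \right)}\right) = \left(16846 + 1832\right) \left(460 - 196\right) = 18678 \cdot 264 = 4930992$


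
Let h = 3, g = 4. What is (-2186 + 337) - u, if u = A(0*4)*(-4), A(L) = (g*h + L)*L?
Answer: -1849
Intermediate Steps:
A(L) = L*(12 + L) (A(L) = (4*3 + L)*L = (12 + L)*L = L*(12 + L))
u = 0 (u = ((0*4)*(12 + 0*4))*(-4) = (0*(12 + 0))*(-4) = (0*12)*(-4) = 0*(-4) = 0)
(-2186 + 337) - u = (-2186 + 337) - 1*0 = -1849 + 0 = -1849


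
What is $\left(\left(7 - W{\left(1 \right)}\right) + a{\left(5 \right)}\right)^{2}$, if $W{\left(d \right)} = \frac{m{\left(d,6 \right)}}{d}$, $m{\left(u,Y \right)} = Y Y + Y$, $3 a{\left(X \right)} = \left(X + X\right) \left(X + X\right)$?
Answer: $\frac{25}{9} \approx 2.7778$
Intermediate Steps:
$a{\left(X \right)} = \frac{4 X^{2}}{3}$ ($a{\left(X \right)} = \frac{\left(X + X\right) \left(X + X\right)}{3} = \frac{2 X 2 X}{3} = \frac{4 X^{2}}{3}$)
$m{\left(u,Y \right)} = Y + Y^{2}$ ($m{\left(u,Y \right)} = Y^{2} + Y = Y + Y^{2}$)
$W{\left(d \right)} = \frac{42}{d}$ ($W{\left(d \right)} = \frac{6 \left(1 + 6\right)}{d} = \frac{6 \cdot 7}{d} = \frac{42}{d}$)
$\left(\left(7 - W{\left(1 \right)}\right) + a{\left(5 \right)}\right)^{2} = \left(\left(7 - \frac{42}{1}\right) + \frac{4 \cdot 5^{2}}{3}\right)^{2} = \left(\left(7 - 42 \cdot 1\right) + \frac{4}{3} \cdot 25\right)^{2} = \left(\left(7 - 42\right) + \frac{100}{3}\right)^{2} = \left(-35 + \frac{100}{3}\right)^{2} = \left(- \frac{5}{3}\right)^{2} = \frac{25}{9}$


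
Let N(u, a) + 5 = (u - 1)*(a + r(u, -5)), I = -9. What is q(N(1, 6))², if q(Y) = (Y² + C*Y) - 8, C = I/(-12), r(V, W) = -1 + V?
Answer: 2809/16 ≈ 175.56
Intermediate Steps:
C = ¾ (C = -9/(-12) = -9*(-1/12) = ¾ ≈ 0.75000)
N(u, a) = -5 + (-1 + u)*(-1 + a + u) (N(u, a) = -5 + (u - 1)*(a + (-1 + u)) = -5 + (-1 + u)*(-1 + a + u))
q(Y) = -8 + Y² + 3*Y/4 (q(Y) = (Y² + 3*Y/4) - 8 = -8 + Y² + 3*Y/4)
q(N(1, 6))² = (-8 + (-4 - 1*6 - 1*1 + 6*1 + 1*(-1 + 1))² + 3*(-4 - 1*6 - 1*1 + 6*1 + 1*(-1 + 1))/4)² = (-8 + (-4 - 6 - 1 + 6 + 1*0)² + 3*(-4 - 6 - 1 + 6 + 1*0)/4)² = (-8 + (-4 - 6 - 1 + 6 + 0)² + 3*(-4 - 6 - 1 + 6 + 0)/4)² = (-8 + (-5)² + (¾)*(-5))² = (-8 + 25 - 15/4)² = (53/4)² = 2809/16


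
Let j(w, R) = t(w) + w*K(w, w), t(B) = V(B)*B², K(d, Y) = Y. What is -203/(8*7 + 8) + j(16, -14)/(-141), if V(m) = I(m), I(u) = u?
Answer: -307151/9024 ≈ -34.037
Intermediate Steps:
V(m) = m
t(B) = B³ (t(B) = B*B² = B³)
j(w, R) = w² + w³ (j(w, R) = w³ + w*w = w³ + w² = w² + w³)
-203/(8*7 + 8) + j(16, -14)/(-141) = -203/(8*7 + 8) + (16²*(1 + 16))/(-141) = -203/(56 + 8) + (256*17)*(-1/141) = -203/64 + 4352*(-1/141) = -203*1/64 - 4352/141 = -203/64 - 4352/141 = -307151/9024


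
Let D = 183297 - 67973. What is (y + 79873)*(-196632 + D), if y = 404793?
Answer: -39407223128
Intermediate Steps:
D = 115324
(y + 79873)*(-196632 + D) = (404793 + 79873)*(-196632 + 115324) = 484666*(-81308) = -39407223128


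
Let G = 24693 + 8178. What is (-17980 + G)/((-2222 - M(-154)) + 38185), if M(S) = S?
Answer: 14891/36117 ≈ 0.41230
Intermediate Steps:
G = 32871
(-17980 + G)/((-2222 - M(-154)) + 38185) = (-17980 + 32871)/((-2222 - 1*(-154)) + 38185) = 14891/((-2222 + 154) + 38185) = 14891/(-2068 + 38185) = 14891/36117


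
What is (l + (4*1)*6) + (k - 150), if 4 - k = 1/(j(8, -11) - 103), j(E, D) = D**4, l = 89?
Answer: -479755/14538 ≈ -33.000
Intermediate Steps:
k = 58151/14538 (k = 4 - 1/((-11)**4 - 103) = 4 - 1/(14641 - 103) = 4 - 1/14538 = 58151/14538 ≈ 3.9999)
(l + (4*1)*6) + (k - 150) = (89 + (4*1)*6) + (58151/14538 - 150) = (89 + 4*6) - 2122549/14538 = (89 + 24) - 2122549/14538 = 113 - 2122549/14538 = -479755/14538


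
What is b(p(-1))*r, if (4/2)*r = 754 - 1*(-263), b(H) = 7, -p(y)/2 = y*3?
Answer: 7119/2 ≈ 3559.5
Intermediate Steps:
p(y) = -6*y (p(y) = -2*y*3 = -6*y)
r = 1017/2 (r = (754 - 1*(-263))/2 = (754 + 263)/2 = (½)*1017 = 1017/2 ≈ 508.50)
b(p(-1))*r = 7*(1017/2) = 7119/2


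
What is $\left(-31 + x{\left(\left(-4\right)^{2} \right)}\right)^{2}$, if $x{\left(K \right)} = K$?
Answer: $225$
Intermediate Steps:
$\left(-31 + x{\left(\left(-4\right)^{2} \right)}\right)^{2} = \left(-31 + \left(-4\right)^{2}\right)^{2} = \left(-31 + 16\right)^{2} = \left(-15\right)^{2} = 225$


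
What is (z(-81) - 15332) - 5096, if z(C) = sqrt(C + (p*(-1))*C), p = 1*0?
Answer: -20428 + 9*I ≈ -20428.0 + 9.0*I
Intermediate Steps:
p = 0
z(C) = sqrt(C) (z(C) = sqrt(C + (0*(-1))*C) = sqrt(C + 0*C) = sqrt(C + 0) = sqrt(C))
(z(-81) - 15332) - 5096 = (sqrt(-81) - 15332) - 5096 = (9*I - 15332) - 5096 = (-15332 + 9*I) - 5096 = -20428 + 9*I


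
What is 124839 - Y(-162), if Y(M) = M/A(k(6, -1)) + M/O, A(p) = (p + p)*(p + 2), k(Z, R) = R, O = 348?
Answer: 7235991/58 ≈ 1.2476e+5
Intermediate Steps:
A(p) = 2*p*(2 + p) (A(p) = (2*p)*(2 + p) = 2*p*(2 + p))
Y(M) = -173*M/348 (Y(M) = M/((2*(-1)*(2 - 1))) + M/348 = M/((2*(-1)*1)) + M*(1/348) = M/(-2) + M/348 = M*(-½) + M/348 = -M/2 + M/348 = -173*M/348)
124839 - Y(-162) = 124839 - (-173)*(-162)/348 = 124839 - 1*4671/58 = 124839 - 4671/58 = 7235991/58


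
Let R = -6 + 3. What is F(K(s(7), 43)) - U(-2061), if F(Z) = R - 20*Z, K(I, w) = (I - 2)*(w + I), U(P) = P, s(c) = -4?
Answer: 6738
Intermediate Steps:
R = -3
K(I, w) = (-2 + I)*(I + w)
F(Z) = -3 - 20*Z
F(K(s(7), 43)) - U(-2061) = (-3 - 20*((-4)**2 - 2*(-4) - 2*43 - 4*43)) - 1*(-2061) = (-3 - 20*(16 + 8 - 86 - 172)) + 2061 = (-3 - 20*(-234)) + 2061 = (-3 + 4680) + 2061 = 4677 + 2061 = 6738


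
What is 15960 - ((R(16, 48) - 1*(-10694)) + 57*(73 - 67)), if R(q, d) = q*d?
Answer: 4156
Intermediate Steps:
R(q, d) = d*q
15960 - ((R(16, 48) - 1*(-10694)) + 57*(73 - 67)) = 15960 - ((48*16 - 1*(-10694)) + 57*(73 - 67)) = 15960 - ((768 + 10694) + 57*6) = 15960 - (11462 + 342) = 15960 - 1*11804 = 15960 - 11804 = 4156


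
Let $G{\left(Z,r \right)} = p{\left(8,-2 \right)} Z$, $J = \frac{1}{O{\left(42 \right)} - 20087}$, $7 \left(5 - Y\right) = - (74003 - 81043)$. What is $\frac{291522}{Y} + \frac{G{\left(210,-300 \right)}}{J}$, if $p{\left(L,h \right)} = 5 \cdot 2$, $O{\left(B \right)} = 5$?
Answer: $- \frac{98472767218}{2335} \approx -4.2172 \cdot 10^{7}$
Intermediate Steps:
$Y = - \frac{7005}{7}$ ($Y = 5 - \frac{\left(-1\right) \left(74003 - 81043\right)}{7} = 5 - \frac{\left(-1\right) \left(-7040\right)}{7} = 5 - \frac{7040}{7} = - \frac{7005}{7} \approx -1000.7$)
$p{\left(L,h \right)} = 10$
$J = - \frac{1}{20082}$ ($J = \frac{1}{5 - 20087} = \frac{1}{-20082} = - \frac{1}{20082} \approx -4.9796 \cdot 10^{-5}$)
$G{\left(Z,r \right)} = 10 Z$
$\frac{291522}{Y} + \frac{G{\left(210,-300 \right)}}{J} = \frac{291522}{- \frac{7005}{7}} + \frac{10 \cdot 210}{- \frac{1}{20082}} = 291522 \left(- \frac{7}{7005}\right) + 2100 \left(-20082\right) = - \frac{680218}{2335} - 42172200 = - \frac{98472767218}{2335}$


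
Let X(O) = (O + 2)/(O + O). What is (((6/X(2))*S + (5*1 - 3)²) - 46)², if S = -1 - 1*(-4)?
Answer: 576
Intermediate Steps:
X(O) = (2 + O)/(2*O) (X(O) = (2 + O)/((2*O)) = (2 + O)*(1/(2*O)) = (2 + O)/(2*O))
S = 3 (S = -1 + 4 = 3)
(((6/X(2))*S + (5*1 - 3)²) - 46)² = (((6/(((½)*(2 + 2)/2)))*3 + (5*1 - 3)²) - 46)² = (((6/(((½)*(½)*4)))*3 + (5 - 3)²) - 46)² = (((6/1)*3 + 2²) - 46)² = (((6*1)*3 + 4) - 46)² = ((6*3 + 4) - 46)² = ((18 + 4) - 46)² = (22 - 46)² = (-24)² = 576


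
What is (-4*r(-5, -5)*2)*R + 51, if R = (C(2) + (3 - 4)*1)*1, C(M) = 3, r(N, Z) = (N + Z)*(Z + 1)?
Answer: -589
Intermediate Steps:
r(N, Z) = (1 + Z)*(N + Z) (r(N, Z) = (N + Z)*(1 + Z) = (1 + Z)*(N + Z))
R = 2 (R = (3 + (3 - 4)*1)*1 = (3 - 1*1)*1 = (3 - 1)*1 = 2*1 = 2)
(-4*r(-5, -5)*2)*R + 51 = (-4*(-5 - 5 + (-5)² - 5*(-5))*2)*2 + 51 = (-4*(-5 - 5 + 25 + 25)*2)*2 + 51 = (-4*40*2)*2 + 51 = -160*2*2 + 51 = -320*2 + 51 = -640 + 51 = -589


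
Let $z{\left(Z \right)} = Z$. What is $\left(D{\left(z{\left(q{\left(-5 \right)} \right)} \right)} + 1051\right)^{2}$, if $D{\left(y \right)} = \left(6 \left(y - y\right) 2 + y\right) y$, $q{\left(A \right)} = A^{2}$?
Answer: $2808976$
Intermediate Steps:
$D{\left(y \right)} = y^{2}$ ($D{\left(y \right)} = \left(6 \cdot 0 \cdot 2 + y\right) y = \left(0 \cdot 2 + y\right) y = \left(0 + y\right) y = y y = y^{2}$)
$\left(D{\left(z{\left(q{\left(-5 \right)} \right)} \right)} + 1051\right)^{2} = \left(\left(\left(-5\right)^{2}\right)^{2} + 1051\right)^{2} = \left(25^{2} + 1051\right)^{2} = \left(625 + 1051\right)^{2} = 1676^{2} = 2808976$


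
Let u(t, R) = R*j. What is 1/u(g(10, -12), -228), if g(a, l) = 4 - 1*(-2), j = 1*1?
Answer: -1/228 ≈ -0.0043860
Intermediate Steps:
j = 1
g(a, l) = 6 (g(a, l) = 4 + 2 = 6)
u(t, R) = R (u(t, R) = R*1 = R)
1/u(g(10, -12), -228) = 1/(-228) = -1/228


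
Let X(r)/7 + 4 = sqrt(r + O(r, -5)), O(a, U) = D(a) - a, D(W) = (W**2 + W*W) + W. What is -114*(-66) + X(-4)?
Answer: 7496 + 14*sqrt(7) ≈ 7533.0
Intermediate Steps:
D(W) = W + 2*W**2 (D(W) = (W**2 + W**2) + W = 2*W**2 + W = W + 2*W**2)
O(a, U) = -a + a*(1 + 2*a) (O(a, U) = a*(1 + 2*a) - a = -a + a*(1 + 2*a))
X(r) = -28 + 7*sqrt(r + 2*r**2)
-114*(-66) + X(-4) = -114*(-66) + (-28 + 7*sqrt(-4*(1 + 2*(-4)))) = 7524 + (-28 + 7*sqrt(-4*(1 - 8))) = 7524 + (-28 + 7*sqrt(-4*(-7))) = 7524 + (-28 + 7*sqrt(28)) = 7524 + (-28 + 7*(2*sqrt(7))) = 7524 + (-28 + 14*sqrt(7)) = 7496 + 14*sqrt(7)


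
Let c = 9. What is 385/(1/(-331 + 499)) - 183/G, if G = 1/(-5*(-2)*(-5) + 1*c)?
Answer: 72183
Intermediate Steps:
G = -1/41 (G = 1/(-5*(-2)*(-5) + 1*9) = 1/(10*(-5) + 9) = 1/(-50 + 9) = 1/(-41) = -1/41 ≈ -0.024390)
385/(1/(-331 + 499)) - 183/G = 385/(1/(-331 + 499)) - 183/(-1/41) = 385/(1/168) - 183*(-41) = 385/(1/168) + 7503 = 385*168 + 7503 = 64680 + 7503 = 72183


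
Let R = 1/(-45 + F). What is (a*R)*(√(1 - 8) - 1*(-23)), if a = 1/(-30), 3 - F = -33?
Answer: 23/270 + I*√7/270 ≈ 0.085185 + 0.0097991*I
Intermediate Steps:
F = 36 (F = 3 - 1*(-33) = 3 + 33 = 36)
a = -1/30 ≈ -0.033333
R = -⅑ (R = 1/(-45 + 36) = 1/(-9) = -⅑ ≈ -0.11111)
(a*R)*(√(1 - 8) - 1*(-23)) = (-1/30*(-⅑))*(√(1 - 8) - 1*(-23)) = (√(-7) + 23)/270 = (I*√7 + 23)/270 = (23 + I*√7)/270 = 23/270 + I*√7/270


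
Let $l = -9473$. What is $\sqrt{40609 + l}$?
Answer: $4 \sqrt{1946} \approx 176.45$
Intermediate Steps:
$\sqrt{40609 + l} = \sqrt{40609 - 9473} = \sqrt{31136} = 4 \sqrt{1946}$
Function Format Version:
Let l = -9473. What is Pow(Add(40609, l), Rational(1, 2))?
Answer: Mul(4, Pow(1946, Rational(1, 2))) ≈ 176.45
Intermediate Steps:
Pow(Add(40609, l), Rational(1, 2)) = Pow(Add(40609, -9473), Rational(1, 2)) = Pow(31136, Rational(1, 2)) = Mul(4, Pow(1946, Rational(1, 2)))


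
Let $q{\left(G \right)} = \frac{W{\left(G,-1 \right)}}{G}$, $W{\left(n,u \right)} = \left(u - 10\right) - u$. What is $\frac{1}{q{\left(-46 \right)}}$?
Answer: $\frac{23}{5} \approx 4.6$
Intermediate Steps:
$W{\left(n,u \right)} = -10$ ($W{\left(n,u \right)} = \left(-10 + u\right) - u = -10$)
$q{\left(G \right)} = - \frac{10}{G}$
$\frac{1}{q{\left(-46 \right)}} = \frac{1}{\left(-10\right) \frac{1}{-46}} = \frac{1}{\left(-10\right) \left(- \frac{1}{46}\right)} = \frac{1}{\frac{5}{23}} = \frac{23}{5}$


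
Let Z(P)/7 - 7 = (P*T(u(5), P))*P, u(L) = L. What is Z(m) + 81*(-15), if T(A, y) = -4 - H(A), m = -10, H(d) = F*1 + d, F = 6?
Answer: -11666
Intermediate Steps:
H(d) = 6 + d (H(d) = 6*1 + d = 6 + d)
T(A, y) = -10 - A (T(A, y) = -4 - (6 + A) = -4 + (-6 - A) = -10 - A)
Z(P) = 49 - 105*P**2 (Z(P) = 49 + 7*((P*(-10 - 1*5))*P) = 49 + 7*((P*(-10 - 5))*P) = 49 + 7*((P*(-15))*P) = 49 + 7*((-15*P)*P) = 49 + 7*(-15*P**2) = 49 - 105*P**2)
Z(m) + 81*(-15) = (49 - 105*(-10)**2) + 81*(-15) = (49 - 105*100) - 1215 = (49 - 10500) - 1215 = -10451 - 1215 = -11666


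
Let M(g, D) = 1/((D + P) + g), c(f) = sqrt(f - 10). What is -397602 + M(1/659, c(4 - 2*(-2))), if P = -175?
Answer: -2644151453847196/6650246769 - 434281*I*sqrt(2)/13300493538 ≈ -3.976e+5 - 4.6176e-5*I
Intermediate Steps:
c(f) = sqrt(-10 + f)
M(g, D) = 1/(-175 + D + g) (M(g, D) = 1/((D - 175) + g) = 1/((-175 + D) + g) = 1/(-175 + D + g))
-397602 + M(1/659, c(4 - 2*(-2))) = -397602 + 1/(-175 + sqrt(-10 + (4 - 2*(-2))) + 1/659) = -397602 + 1/(-175 + sqrt(-10 + (4 + 4)) + 1/659) = -397602 + 1/(-175 + sqrt(-10 + 8) + 1/659) = -397602 + 1/(-175 + sqrt(-2) + 1/659) = -397602 + 1/(-175 + I*sqrt(2) + 1/659) = -397602 + 1/(-115324/659 + I*sqrt(2))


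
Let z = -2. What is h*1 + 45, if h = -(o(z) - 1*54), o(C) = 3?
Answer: 96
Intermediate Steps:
h = 51 (h = -(3 - 1*54) = -(3 - 54) = -1*(-51) = 51)
h*1 + 45 = 51*1 + 45 = 51 + 45 = 96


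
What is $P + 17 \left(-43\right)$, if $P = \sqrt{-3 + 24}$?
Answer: $-731 + \sqrt{21} \approx -726.42$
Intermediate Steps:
$P = \sqrt{21} \approx 4.5826$
$P + 17 \left(-43\right) = \sqrt{21} + 17 \left(-43\right) = \sqrt{21} - 731 = -731 + \sqrt{21}$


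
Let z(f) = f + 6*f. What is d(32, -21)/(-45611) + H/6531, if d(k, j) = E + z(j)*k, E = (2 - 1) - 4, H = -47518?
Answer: -2136602081/297885441 ≈ -7.1726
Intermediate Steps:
E = -3 (E = 1 - 4 = -3)
z(f) = 7*f
d(k, j) = -3 + 7*j*k (d(k, j) = -3 + (7*j)*k = -3 + 7*j*k)
d(32, -21)/(-45611) + H/6531 = (-3 + 7*(-21)*32)/(-45611) - 47518/6531 = (-3 - 4704)*(-1/45611) - 47518*1/6531 = -4707*(-1/45611) - 47518/6531 = 4707/45611 - 47518/6531 = -2136602081/297885441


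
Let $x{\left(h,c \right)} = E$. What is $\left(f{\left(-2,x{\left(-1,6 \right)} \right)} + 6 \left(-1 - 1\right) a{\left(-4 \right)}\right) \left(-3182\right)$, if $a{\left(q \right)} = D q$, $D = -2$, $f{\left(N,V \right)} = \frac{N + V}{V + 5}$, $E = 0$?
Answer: $\frac{1533724}{5} \approx 3.0675 \cdot 10^{5}$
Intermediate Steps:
$x{\left(h,c \right)} = 0$
$f{\left(N,V \right)} = \frac{N + V}{5 + V}$
$a{\left(q \right)} = - 2 q$
$\left(f{\left(-2,x{\left(-1,6 \right)} \right)} + 6 \left(-1 - 1\right) a{\left(-4 \right)}\right) \left(-3182\right) = \left(\frac{-2 + 0}{5 + 0} + 6 \left(-1 - 1\right) \left(\left(-2\right) \left(-4\right)\right)\right) \left(-3182\right) = \left(\frac{1}{5} \left(-2\right) + 6 \left(-2\right) 8\right) \left(-3182\right) = \left(\frac{1}{5} \left(-2\right) - 96\right) \left(-3182\right) = \left(- \frac{2}{5} - 96\right) \left(-3182\right) = \left(- \frac{482}{5}\right) \left(-3182\right) = \frac{1533724}{5}$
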